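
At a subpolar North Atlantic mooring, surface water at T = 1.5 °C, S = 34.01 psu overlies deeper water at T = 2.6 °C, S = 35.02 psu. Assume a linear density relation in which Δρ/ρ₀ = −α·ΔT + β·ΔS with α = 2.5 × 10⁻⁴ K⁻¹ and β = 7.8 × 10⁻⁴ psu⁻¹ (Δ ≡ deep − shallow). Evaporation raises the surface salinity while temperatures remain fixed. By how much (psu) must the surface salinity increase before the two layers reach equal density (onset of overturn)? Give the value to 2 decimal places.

0.66 psu

Neutral buoyancy requires −α(T_deep − T_surf) + β(S_deep − S_surf′) = 0.
S_surf′ = S_deep − (α/β)·ΔT = 35.02 − (2.5 × 10⁻⁴/7.8 × 10⁻⁴)·(+1.1) = 34.6674 psu.
Increase required: 34.6674 − 34.01 = 0.6574 psu.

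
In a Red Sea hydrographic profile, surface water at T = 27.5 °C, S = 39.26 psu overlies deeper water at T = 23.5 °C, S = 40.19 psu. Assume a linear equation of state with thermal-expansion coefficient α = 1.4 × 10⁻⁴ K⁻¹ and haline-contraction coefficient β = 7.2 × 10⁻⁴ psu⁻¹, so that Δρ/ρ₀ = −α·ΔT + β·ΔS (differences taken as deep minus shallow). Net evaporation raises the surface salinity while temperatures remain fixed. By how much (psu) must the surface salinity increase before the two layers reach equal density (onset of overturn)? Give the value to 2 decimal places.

1.71 psu

Neutral buoyancy requires −α(T_deep − T_surf) + β(S_deep − S_surf′) = 0.
S_surf′ = S_deep − (α/β)·ΔT = 40.19 − (1.4 × 10⁻⁴/7.2 × 10⁻⁴)·(-4.0) = 40.9678 psu.
Increase required: 40.9678 − 39.26 = 1.7078 psu.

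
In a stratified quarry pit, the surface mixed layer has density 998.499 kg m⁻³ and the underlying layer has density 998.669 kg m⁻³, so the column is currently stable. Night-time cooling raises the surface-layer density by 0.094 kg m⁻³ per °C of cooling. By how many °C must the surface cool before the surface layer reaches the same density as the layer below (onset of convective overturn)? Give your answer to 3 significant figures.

1.81 °C

Density deficit of the surface layer: 998.669 − 998.499 = 0.17 kg m⁻³.
Required change = 0.17 / 0.094 = 1.81 °C.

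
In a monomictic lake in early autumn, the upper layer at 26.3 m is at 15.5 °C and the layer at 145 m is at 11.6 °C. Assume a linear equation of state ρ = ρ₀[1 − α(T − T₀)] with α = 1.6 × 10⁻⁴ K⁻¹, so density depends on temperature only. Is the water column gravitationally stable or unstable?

ΔT = 11.6 − 15.5 = -3.9 K, so Δρ/ρ₀ = −αΔT = 6.24 × 10⁻⁴.
Δρ/ρ₀ > 0, so Δρ > 0: deeper water is denser → statically stable.

stable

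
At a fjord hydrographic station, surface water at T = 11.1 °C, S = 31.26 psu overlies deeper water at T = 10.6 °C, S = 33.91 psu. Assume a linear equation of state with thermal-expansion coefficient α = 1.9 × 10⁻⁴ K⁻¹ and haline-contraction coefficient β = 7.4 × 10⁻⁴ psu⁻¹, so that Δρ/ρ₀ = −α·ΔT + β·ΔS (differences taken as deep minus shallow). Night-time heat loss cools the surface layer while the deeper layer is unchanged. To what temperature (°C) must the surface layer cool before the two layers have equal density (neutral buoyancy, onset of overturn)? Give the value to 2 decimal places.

0.28 °C

Neutral buoyancy requires Δρ = 0, i.e. −α(T_deep − T_surf′) + β(S_deep − S_surf) = 0.
T_surf′ = T_deep − (β/α)·ΔS = 10.6 − (7.4 × 10⁻⁴/1.9 × 10⁻⁴)·(+2.65) = 0.2789 °C.
Cooling required: 11.1 − (0.2789) = 10.8211 °C.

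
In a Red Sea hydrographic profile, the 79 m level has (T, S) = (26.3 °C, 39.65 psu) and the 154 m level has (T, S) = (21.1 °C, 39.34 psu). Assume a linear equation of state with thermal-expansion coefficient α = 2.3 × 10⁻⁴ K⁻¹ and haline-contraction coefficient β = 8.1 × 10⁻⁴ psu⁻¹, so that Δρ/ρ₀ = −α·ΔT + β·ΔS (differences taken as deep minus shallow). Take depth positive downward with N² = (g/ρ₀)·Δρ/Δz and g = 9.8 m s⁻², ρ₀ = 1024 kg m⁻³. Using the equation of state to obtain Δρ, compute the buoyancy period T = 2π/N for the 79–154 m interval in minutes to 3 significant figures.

9.42 min

ΔT = -5.2 K, ΔS = -0.31 psu (deep − shallow).
Δρ/ρ₀ = −αΔT + βΔS = 1.196 × 10⁻³ − 2.511 × 10⁻⁴ = 9.449 × 10⁻⁴, so Δρ ≈ 0.9676 kg m⁻³.
N² = (g/ρ₀)·Δρ/Δz = g·(Δρ/ρ₀)/Δz = 9.8 × 9.449 × 10⁻⁴ / 75 = 1.2347 × 10⁻⁴ s⁻².
N = √(1.2347 × 10⁻⁴) = 0.011112 rad s⁻¹ → T = 2π/N = 565.44 s = 9.4240 min ≈ 9.42 min.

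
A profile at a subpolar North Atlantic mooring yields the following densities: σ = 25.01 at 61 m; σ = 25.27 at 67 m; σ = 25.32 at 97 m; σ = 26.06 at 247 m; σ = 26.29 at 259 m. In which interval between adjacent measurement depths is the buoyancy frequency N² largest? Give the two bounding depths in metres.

61–67 m

Compute the density gradient over each adjacent pair:
  61–67 m: Δρ/Δz = 0.26/6 = 0.043 kg m⁻⁴
  67–97 m: Δρ/Δz = 0.05/30 = 1.7 × 10⁻³ kg m⁻⁴
  97–247 m: Δρ/Δz = 0.74/150 = 4.9 × 10⁻³ kg m⁻⁴
  247–259 m: Δρ/Δz = 0.23/12 = 0.019 kg m⁻⁴
The largest gradient is in the 61–67 m interval — the pycnocline.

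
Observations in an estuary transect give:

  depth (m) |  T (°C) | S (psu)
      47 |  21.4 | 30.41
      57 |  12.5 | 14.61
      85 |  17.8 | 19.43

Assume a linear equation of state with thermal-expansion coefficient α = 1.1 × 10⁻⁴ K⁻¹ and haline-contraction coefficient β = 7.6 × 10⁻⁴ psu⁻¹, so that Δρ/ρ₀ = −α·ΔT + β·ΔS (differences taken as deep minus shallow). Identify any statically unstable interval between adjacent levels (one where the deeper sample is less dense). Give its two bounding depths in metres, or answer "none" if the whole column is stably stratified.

Evaluate Δρ/ρ₀ = −αΔT + βΔS across each adjacent pair:
  47–57 m: −αΔT+βΔS = −(1.1 × 10⁻⁴)(-8.9)+(7.6 × 10⁻⁴)(-15.80) = -0.011 → UNSTABLE
  57–85 m: −αΔT+βΔS = −(1.1 × 10⁻⁴)(+5.3)+(7.6 × 10⁻⁴)(+4.82) = 3.1 × 10⁻³ → stable
The 47–57 m interval has Δρ < 0: lighter water underlies denser water.

47–57 m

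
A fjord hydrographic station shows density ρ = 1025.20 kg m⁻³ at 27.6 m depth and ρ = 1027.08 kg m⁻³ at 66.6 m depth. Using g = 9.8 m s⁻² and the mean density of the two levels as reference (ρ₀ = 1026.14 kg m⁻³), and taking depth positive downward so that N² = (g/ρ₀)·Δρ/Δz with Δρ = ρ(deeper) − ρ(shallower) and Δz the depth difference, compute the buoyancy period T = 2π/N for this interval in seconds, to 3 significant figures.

Δρ = 1027.08 − 1025.20 = 1.88 kg m⁻³ over Δz = 66.6 − 27.6 = 39 m.
N² = (9.8/1026.14) × (1.88/39) = 4.6038 × 10⁻⁴ s⁻².
N = √(4.6038 × 10⁻⁴) = 0.021456 rad s⁻¹, so T = 2π/N = 292.84 s ≈ 293 s.

293 s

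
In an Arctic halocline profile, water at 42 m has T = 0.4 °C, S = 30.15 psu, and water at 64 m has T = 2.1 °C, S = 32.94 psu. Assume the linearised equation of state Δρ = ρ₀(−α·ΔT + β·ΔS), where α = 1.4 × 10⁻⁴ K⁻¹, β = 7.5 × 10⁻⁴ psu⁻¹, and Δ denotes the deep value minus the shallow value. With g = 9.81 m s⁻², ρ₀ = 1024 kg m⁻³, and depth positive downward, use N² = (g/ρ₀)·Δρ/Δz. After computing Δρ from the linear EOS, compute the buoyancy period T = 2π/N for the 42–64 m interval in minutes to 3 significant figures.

ΔT = +1.7 K, ΔS = +2.79 psu (deep − shallow).
Δρ/ρ₀ = −αΔT + βΔS = -2.38 × 10⁻⁴ + 2.0925 × 10⁻³ = 1.8545 × 10⁻³, so Δρ ≈ 1.899 kg m⁻³.
N² = (g/ρ₀)·Δρ/Δz = g·(Δρ/ρ₀)/Δz = 9.81 × 1.8545 × 10⁻³ / 22 = 8.2694 × 10⁻⁴ s⁻².
N = √(8.2694 × 10⁻⁴) = 0.028757 rad s⁻¹ → T = 2π/N = 218.49 s = 3.6415 min ≈ 3.64 min.

3.64 min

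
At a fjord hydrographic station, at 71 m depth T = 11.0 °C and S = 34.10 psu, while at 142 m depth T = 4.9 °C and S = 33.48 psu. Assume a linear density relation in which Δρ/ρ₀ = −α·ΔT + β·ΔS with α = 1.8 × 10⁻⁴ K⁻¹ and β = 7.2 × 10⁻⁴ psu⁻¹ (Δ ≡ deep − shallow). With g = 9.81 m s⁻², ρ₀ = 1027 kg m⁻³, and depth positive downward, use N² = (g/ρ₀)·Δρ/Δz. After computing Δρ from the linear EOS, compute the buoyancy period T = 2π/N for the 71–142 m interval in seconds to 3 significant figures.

662 s

ΔT = -6.1 K, ΔS = -0.62 psu (deep − shallow).
Δρ/ρ₀ = −αΔT + βΔS = 1.098 × 10⁻³ − 4.464 × 10⁻⁴ = 6.516 × 10⁻⁴, so Δρ ≈ 0.6692 kg m⁻³.
N² = (g/ρ₀)·Δρ/Δz = g·(Δρ/ρ₀)/Δz = 9.81 × 6.516 × 10⁻⁴ / 71 = 9.0031 × 10⁻⁵ s⁻².
N = √(9.0031 × 10⁻⁵) = 9.4885 × 10⁻³ rad s⁻¹ → T = 2π/N = 662.19 s ≈ 662 s.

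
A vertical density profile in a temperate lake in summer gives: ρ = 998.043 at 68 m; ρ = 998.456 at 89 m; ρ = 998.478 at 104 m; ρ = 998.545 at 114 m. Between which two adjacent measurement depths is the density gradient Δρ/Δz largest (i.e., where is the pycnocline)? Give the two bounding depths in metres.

68–89 m

Compute the density gradient over each adjacent pair:
  68–89 m: Δρ/Δz = 0.413/21 = 0.020 kg m⁻⁴
  89–104 m: Δρ/Δz = 0.022/15 = 1.5 × 10⁻³ kg m⁻⁴
  104–114 m: Δρ/Δz = 0.067/10 = 6.7 × 10⁻³ kg m⁻⁴
The largest gradient is in the 68–89 m interval — the pycnocline.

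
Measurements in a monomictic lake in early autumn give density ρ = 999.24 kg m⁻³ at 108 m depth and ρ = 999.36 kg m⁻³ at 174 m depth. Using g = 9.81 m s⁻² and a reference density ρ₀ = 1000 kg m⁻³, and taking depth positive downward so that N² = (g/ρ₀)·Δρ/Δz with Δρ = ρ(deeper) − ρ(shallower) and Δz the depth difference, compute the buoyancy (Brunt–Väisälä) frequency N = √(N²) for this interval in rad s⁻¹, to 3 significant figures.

4.22 × 10⁻³ rad s⁻¹

Δρ = 999.36 − 999.24 = 0.12 kg m⁻³ over Δz = 174 − 108 = 66 m.
N² = (9.81/1000) × (0.12/66) = 1.7836 × 10⁻⁵ s⁻².
N = √(1.7836 × 10⁻⁵) = 4.2233 × 10⁻³ rad s⁻¹ ≈ 4.22 × 10⁻³ rad s⁻¹.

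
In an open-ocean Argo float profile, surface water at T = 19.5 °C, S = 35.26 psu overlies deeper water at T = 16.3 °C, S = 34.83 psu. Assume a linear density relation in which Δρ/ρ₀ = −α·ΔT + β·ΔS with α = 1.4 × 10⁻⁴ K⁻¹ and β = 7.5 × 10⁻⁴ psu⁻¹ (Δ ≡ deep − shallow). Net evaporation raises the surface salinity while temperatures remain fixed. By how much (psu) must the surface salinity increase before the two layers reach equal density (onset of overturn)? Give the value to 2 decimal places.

0.17 psu

Neutral buoyancy requires −α(T_deep − T_surf) + β(S_deep − S_surf′) = 0.
S_surf′ = S_deep − (α/β)·ΔT = 34.83 − (1.4 × 10⁻⁴/7.5 × 10⁻⁴)·(-3.2) = 35.4273 psu.
Increase required: 35.4273 − 35.26 = 0.1673 psu.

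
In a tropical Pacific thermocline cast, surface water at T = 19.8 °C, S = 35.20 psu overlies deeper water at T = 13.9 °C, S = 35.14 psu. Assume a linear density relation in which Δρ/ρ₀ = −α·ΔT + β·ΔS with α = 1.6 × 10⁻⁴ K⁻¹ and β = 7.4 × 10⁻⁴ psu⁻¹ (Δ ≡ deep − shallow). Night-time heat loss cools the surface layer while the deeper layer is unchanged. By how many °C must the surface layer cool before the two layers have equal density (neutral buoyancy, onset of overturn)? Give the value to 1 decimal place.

Neutral buoyancy requires Δρ = 0, i.e. −α(T_deep − T_surf′) + β(S_deep − S_surf) = 0.
T_surf′ = T_deep − (β/α)·ΔS = 13.9 − (7.4 × 10⁻⁴/1.6 × 10⁻⁴)·(-0.06) = 14.178 °C.
Cooling required: 19.8 − (14.178) = 5.622 °C.

5.6 °C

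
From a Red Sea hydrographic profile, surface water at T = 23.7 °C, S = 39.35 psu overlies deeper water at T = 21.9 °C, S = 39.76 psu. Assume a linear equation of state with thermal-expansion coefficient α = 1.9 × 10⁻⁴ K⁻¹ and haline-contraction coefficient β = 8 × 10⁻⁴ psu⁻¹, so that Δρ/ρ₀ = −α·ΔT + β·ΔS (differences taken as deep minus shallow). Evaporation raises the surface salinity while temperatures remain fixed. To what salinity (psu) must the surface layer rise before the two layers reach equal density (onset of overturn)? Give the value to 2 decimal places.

40.19 psu

Neutral buoyancy requires −α(T_deep − T_surf) + β(S_deep − S_surf′) = 0.
S_surf′ = S_deep − (α/β)·ΔT = 39.76 − (1.9 × 10⁻⁴/8 × 10⁻⁴)·(-1.8) = 40.1875 psu.
Increase required: 40.1875 − 39.35 = 0.8375 psu.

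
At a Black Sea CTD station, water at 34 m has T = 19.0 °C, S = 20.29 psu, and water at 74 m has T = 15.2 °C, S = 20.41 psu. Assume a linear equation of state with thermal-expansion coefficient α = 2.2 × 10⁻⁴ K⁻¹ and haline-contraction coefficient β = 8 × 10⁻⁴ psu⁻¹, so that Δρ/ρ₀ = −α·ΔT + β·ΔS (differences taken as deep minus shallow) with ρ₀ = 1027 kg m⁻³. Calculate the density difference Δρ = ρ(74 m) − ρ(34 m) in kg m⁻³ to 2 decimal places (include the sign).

+0.96 kg m⁻³

ΔT = -3.8 K, ΔS = +0.12 psu (deep − shallow).
Δρ/ρ₀ = −(2.2 × 10⁻⁴)(-3.8) + (8 × 10⁻⁴)(+0.12) = 9.32 × 10⁻⁴.
Δρ = 1027 × (9.32 × 10⁻⁴) = +0.96 kg m⁻³.
Positive Δρ: denser below, stable.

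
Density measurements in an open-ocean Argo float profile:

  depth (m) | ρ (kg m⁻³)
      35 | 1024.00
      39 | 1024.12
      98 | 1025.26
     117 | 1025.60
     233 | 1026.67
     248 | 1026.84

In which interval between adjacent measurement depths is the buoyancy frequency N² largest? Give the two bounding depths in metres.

Compute the density gradient over each adjacent pair:
  35–39 m: Δρ/Δz = 0.12/4 = 0.030 kg m⁻⁴
  39–98 m: Δρ/Δz = 1.14/59 = 0.019 kg m⁻⁴
  98–117 m: Δρ/Δz = 0.34/19 = 0.018 kg m⁻⁴
  117–233 m: Δρ/Δz = 1.07/116 = 9.2 × 10⁻³ kg m⁻⁴
  233–248 m: Δρ/Δz = 0.17/15 = 0.011 kg m⁻⁴
The largest gradient is in the 35–39 m interval — the pycnocline.

35–39 m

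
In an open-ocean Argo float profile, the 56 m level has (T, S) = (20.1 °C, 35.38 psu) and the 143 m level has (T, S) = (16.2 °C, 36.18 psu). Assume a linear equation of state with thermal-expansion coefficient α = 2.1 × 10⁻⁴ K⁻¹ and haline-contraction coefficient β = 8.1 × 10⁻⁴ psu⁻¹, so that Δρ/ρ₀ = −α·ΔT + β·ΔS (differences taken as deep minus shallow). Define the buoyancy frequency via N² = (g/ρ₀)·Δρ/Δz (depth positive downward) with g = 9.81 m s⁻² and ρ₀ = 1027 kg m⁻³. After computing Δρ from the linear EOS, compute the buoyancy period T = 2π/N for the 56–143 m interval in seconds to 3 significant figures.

ΔT = -3.9 K, ΔS = +0.80 psu (deep − shallow).
Δρ/ρ₀ = −αΔT + βΔS = 8.19 × 10⁻⁴ + 6.48 × 10⁻⁴ = 1.467 × 10⁻³, so Δρ ≈ 1.507 kg m⁻³.
N² = (g/ρ₀)·Δρ/Δz = g·(Δρ/ρ₀)/Δz = 9.81 × 1.467 × 10⁻³ / 87 = 1.6542 × 10⁻⁴ s⁻².
N = √(1.6542 × 10⁻⁴) = 0.012862 rad s⁻¹ → T = 2π/N = 488.51 s ≈ 489 s.

489 s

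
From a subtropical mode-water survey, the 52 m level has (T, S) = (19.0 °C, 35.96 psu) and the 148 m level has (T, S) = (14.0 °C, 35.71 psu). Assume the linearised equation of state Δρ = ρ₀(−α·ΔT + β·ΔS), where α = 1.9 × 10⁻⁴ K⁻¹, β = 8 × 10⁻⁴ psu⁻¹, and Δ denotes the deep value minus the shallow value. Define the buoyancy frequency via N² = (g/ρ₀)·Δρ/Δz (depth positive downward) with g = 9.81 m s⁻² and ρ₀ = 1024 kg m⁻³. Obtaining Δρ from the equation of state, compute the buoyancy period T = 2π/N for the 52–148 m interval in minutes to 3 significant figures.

ΔT = -5.0 K, ΔS = -0.25 psu (deep − shallow).
Δρ/ρ₀ = −αΔT + βΔS = 9.50 × 10⁻⁴ − 2.00 × 10⁻⁴ = 7.50 × 10⁻⁴, so Δρ ≈ 0.7680 kg m⁻³.
N² = (g/ρ₀)·Δρ/Δz = g·(Δρ/ρ₀)/Δz = 9.81 × 7.50 × 10⁻⁴ / 96 = 7.6641 × 10⁻⁵ s⁻².
N = √(7.6641 × 10⁻⁵) = 8.7545 × 10⁻³ rad s⁻¹ → T = 2π/N = 717.71 s = 11.962 min ≈ 12.0 min.

12.0 min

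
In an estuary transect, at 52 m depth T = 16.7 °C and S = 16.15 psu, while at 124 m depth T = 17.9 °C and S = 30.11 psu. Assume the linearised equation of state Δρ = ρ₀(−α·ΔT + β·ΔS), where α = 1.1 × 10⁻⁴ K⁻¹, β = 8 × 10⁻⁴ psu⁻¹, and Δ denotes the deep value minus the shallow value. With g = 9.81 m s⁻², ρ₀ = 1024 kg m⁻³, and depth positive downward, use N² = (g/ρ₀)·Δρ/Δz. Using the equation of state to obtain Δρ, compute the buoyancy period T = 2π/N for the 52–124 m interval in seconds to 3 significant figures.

ΔT = +1.2 K, ΔS = +13.96 psu (deep − shallow).
Δρ/ρ₀ = −αΔT + βΔS = -1.32 × 10⁻⁴ + 0.011168 = 0.011036, so Δρ ≈ 11.30 kg m⁻³.
N² = (g/ρ₀)·Δρ/Δz = g·(Δρ/ρ₀)/Δz = 9.81 × 0.011036 / 72 = 1.5037 × 10⁻³ s⁻².
N = √(1.5037 × 10⁻³) = 0.038778 rad s⁻¹ → T = 2π/N = 162.03 s ≈ 162 s.

162 s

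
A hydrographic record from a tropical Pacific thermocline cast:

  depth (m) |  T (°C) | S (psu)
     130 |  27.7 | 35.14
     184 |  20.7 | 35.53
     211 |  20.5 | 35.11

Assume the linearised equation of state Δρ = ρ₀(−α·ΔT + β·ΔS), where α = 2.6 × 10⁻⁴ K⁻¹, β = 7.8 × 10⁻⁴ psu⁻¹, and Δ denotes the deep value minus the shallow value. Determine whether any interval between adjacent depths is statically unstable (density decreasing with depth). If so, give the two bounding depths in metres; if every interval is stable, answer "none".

184–211 m

Evaluate Δρ/ρ₀ = −αΔT + βΔS across each adjacent pair:
  130–184 m: −αΔT+βΔS = −(2.6 × 10⁻⁴)(-7.0)+(7.8 × 10⁻⁴)(+0.39) = 2.1 × 10⁻³ → stable
  184–211 m: −αΔT+βΔS = −(2.6 × 10⁻⁴)(-0.2)+(7.8 × 10⁻⁴)(-0.42) = -2.8 × 10⁻⁴ → UNSTABLE
The 184–211 m interval has Δρ < 0: lighter water underlies denser water.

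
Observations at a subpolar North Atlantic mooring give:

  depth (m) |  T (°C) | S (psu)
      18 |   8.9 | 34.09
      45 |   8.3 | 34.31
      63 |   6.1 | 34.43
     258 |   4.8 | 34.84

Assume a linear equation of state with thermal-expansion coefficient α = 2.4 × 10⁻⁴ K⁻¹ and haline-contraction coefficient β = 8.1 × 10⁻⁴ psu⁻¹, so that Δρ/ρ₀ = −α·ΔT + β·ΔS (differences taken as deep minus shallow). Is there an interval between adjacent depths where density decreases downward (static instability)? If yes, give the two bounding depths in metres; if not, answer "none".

Evaluate Δρ/ρ₀ = −αΔT + βΔS across each adjacent pair:
  18–45 m: −αΔT+βΔS = −(2.4 × 10⁻⁴)(-0.6)+(8.1 × 10⁻⁴)(+0.22) = 3.2 × 10⁻⁴ → stable
  45–63 m: −αΔT+βΔS = −(2.4 × 10⁻⁴)(-2.2)+(8.1 × 10⁻⁴)(+0.12) = 6.3 × 10⁻⁴ → stable
  63–258 m: −αΔT+βΔS = −(2.4 × 10⁻⁴)(-1.3)+(8.1 × 10⁻⁴)(+0.41) = 6.4 × 10⁻⁴ → stable
Every interval has Δρ > 0: the column is stably stratified throughout.

none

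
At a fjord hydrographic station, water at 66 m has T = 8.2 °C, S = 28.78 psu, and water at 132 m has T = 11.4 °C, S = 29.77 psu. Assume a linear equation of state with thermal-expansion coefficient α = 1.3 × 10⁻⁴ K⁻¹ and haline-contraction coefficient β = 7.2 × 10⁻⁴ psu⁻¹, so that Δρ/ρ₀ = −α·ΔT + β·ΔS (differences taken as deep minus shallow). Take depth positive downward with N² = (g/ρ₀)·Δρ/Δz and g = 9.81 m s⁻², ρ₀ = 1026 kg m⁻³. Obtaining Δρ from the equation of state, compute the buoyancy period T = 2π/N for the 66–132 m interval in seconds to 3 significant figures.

ΔT = +3.2 K, ΔS = +0.99 psu (deep − shallow).
Δρ/ρ₀ = −αΔT + βΔS = -4.16 × 10⁻⁴ + 7.128 × 10⁻⁴ = 2.968 × 10⁻⁴, so Δρ ≈ 0.3045 kg m⁻³.
N² = (g/ρ₀)·Δρ/Δz = g·(Δρ/ρ₀)/Δz = 9.81 × 2.968 × 10⁻⁴ / 66 = 4.4115 × 10⁻⁵ s⁻².
N = √(4.4115 × 10⁻⁵) = 6.6419 × 10⁻³ rad s⁻¹ → T = 2π/N = 945.99 s ≈ 946 s.

946 s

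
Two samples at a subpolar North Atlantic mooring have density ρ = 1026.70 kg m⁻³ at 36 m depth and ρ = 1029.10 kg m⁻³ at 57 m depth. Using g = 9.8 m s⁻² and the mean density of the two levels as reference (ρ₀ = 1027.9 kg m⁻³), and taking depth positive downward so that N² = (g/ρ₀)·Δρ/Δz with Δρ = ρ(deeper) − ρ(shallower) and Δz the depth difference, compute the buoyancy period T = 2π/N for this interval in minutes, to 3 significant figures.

Δρ = 1029.10 − 1026.70 = 2.40 kg m⁻³ over Δz = 57 − 36 = 21 m.
N² = (9.8/1027.9) × (2.40/21) = 1.0896 × 10⁻³ s⁻².
N = √(1.0896 × 10⁻³) = 0.033009 rad s⁻¹, so T = 2π/N = 190.35 s = 3.1725 min ≈ 3.17 min.
N² > 0, so the interval is statically stable.

3.17 min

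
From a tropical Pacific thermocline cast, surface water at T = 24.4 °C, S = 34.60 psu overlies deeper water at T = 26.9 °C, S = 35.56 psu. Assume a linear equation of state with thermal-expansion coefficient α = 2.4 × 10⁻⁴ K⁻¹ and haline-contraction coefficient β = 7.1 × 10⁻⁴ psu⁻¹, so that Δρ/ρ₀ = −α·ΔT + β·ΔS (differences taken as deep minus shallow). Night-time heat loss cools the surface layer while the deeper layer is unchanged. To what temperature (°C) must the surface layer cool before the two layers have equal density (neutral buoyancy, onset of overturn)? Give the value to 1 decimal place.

24.1 °C

Neutral buoyancy requires Δρ = 0, i.e. −α(T_deep − T_surf′) + β(S_deep − S_surf) = 0.
T_surf′ = T_deep − (β/α)·ΔS = 26.9 − (7.1 × 10⁻⁴/2.4 × 10⁻⁴)·(+0.96) = 24.060 °C.
Cooling required: 24.4 − (24.060) = 0.340 °C.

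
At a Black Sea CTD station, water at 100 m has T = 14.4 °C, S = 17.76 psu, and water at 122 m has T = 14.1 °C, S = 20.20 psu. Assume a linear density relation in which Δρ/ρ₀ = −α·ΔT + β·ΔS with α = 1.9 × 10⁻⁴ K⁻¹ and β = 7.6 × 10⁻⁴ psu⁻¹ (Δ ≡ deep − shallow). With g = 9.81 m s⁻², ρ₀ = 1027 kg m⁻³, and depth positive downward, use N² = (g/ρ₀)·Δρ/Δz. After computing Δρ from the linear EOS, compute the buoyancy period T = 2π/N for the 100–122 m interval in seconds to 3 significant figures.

215 s

ΔT = -0.3 K, ΔS = +2.44 psu (deep − shallow).
Δρ/ρ₀ = −αΔT + βΔS = 5.70 × 10⁻⁵ + 1.8544 × 10⁻³ = 1.9114 × 10⁻³, so Δρ ≈ 1.963 kg m⁻³.
N² = (g/ρ₀)·Δρ/Δz = g·(Δρ/ρ₀)/Δz = 9.81 × 1.9114 × 10⁻³ / 22 = 8.5231 × 10⁻⁴ s⁻².
N = √(8.5231 × 10⁻⁴) = 0.029194 rad s⁻¹ → T = 2π/N = 215.22 s ≈ 215 s.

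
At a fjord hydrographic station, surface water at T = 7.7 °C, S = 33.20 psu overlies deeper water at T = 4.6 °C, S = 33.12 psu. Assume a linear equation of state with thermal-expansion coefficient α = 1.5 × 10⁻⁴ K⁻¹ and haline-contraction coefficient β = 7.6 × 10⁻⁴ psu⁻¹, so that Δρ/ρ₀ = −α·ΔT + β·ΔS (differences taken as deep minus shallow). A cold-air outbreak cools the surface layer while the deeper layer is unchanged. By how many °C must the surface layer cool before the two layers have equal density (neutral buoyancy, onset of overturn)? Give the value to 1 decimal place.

2.7 °C

Neutral buoyancy requires Δρ = 0, i.e. −α(T_deep − T_surf′) + β(S_deep − S_surf) = 0.
T_surf′ = T_deep − (β/α)·ΔS = 4.6 − (7.6 × 10⁻⁴/1.5 × 10⁻⁴)·(-0.08) = 5.005 °C.
Cooling required: 7.7 − (5.005) = 2.695 °C.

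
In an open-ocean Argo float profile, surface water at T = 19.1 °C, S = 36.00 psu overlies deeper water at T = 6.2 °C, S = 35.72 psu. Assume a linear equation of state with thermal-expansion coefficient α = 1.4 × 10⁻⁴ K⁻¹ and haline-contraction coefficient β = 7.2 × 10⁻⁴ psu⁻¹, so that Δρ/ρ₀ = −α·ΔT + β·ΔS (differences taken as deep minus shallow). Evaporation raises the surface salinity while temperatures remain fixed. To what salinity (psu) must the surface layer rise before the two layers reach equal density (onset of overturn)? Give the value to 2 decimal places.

Neutral buoyancy requires −α(T_deep − T_surf) + β(S_deep − S_surf′) = 0.
S_surf′ = S_deep − (α/β)·ΔT = 35.72 − (1.4 × 10⁻⁴/7.2 × 10⁻⁴)·(-12.9) = 38.2283 psu.
Increase required: 38.2283 − 36.00 = 2.2283 psu.

38.23 psu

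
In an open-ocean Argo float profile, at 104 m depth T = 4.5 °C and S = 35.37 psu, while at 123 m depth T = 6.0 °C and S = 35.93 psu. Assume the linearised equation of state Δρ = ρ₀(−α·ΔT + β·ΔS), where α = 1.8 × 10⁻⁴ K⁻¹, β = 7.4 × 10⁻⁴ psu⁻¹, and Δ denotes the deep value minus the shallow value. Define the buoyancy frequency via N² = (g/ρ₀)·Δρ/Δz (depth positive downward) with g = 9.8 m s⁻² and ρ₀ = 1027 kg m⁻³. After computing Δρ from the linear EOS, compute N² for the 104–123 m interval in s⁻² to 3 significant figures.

7.45 × 10⁻⁵ s⁻²

ΔT = +1.5 K, ΔS = +0.56 psu (deep − shallow).
Δρ/ρ₀ = −αΔT + βΔS = -2.70 × 10⁻⁴ + 4.144 × 10⁻⁴ = 1.444 × 10⁻⁴, so Δρ ≈ 0.1483 kg m⁻³.
N² = (g/ρ₀)·Δρ/Δz = g·(Δρ/ρ₀)/Δz = 9.8 × 1.444 × 10⁻⁴ / 19 = 7.4480 × 10⁻⁵ s⁻² ≈ 7.45 × 10⁻⁵ s⁻².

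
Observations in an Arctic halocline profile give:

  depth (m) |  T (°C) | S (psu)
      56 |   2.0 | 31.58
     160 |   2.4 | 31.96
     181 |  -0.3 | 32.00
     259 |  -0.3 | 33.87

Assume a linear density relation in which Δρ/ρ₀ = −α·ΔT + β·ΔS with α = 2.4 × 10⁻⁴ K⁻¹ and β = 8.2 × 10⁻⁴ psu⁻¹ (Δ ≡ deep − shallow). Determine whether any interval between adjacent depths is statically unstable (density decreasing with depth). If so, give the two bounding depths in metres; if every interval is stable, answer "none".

Evaluate Δρ/ρ₀ = −αΔT + βΔS across each adjacent pair:
  56–160 m: −αΔT+βΔS = −(2.4 × 10⁻⁴)(+0.4)+(8.2 × 10⁻⁴)(+0.38) = 2.2 × 10⁻⁴ → stable
  160–181 m: −αΔT+βΔS = −(2.4 × 10⁻⁴)(-2.7)+(8.2 × 10⁻⁴)(+0.04) = 6.8 × 10⁻⁴ → stable
  181–259 m: −αΔT+βΔS = −(2.4 × 10⁻⁴)(+0.0)+(8.2 × 10⁻⁴)(+1.87) = 1.5 × 10⁻³ → stable
Every interval has Δρ > 0: the column is stably stratified throughout.

none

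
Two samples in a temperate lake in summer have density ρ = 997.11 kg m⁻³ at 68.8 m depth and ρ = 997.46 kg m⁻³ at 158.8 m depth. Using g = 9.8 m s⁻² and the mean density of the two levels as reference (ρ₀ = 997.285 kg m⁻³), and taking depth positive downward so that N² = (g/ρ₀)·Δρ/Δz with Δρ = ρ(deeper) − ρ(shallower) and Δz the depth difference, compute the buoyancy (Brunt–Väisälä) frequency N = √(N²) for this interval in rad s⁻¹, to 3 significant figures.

6.18 × 10⁻³ rad s⁻¹

Δρ = 997.46 − 997.11 = 0.35 kg m⁻³ over Δz = 158.8 − 68.8 = 90 m.
N² = (9.8/997.285) × (0.35/90) = 3.8215 × 10⁻⁵ s⁻².
N = √(3.8215 × 10⁻⁵) = 6.1818 × 10⁻³ rad s⁻¹ ≈ 6.18 × 10⁻³ rad s⁻¹.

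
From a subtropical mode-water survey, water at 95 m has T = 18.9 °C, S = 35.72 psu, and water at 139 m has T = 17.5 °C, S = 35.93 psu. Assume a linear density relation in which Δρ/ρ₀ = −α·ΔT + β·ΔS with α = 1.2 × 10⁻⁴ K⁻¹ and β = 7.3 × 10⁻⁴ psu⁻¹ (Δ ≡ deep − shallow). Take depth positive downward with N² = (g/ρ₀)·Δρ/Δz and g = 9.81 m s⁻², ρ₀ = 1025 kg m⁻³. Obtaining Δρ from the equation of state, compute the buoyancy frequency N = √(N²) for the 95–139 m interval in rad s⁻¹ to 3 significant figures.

ΔT = -1.4 K, ΔS = +0.21 psu (deep − shallow).
Δρ/ρ₀ = −αΔT + βΔS = 1.68 × 10⁻⁴ + 1.533 × 10⁻⁴ = 3.213 × 10⁻⁴, so Δρ ≈ 0.3293 kg m⁻³.
N² = (g/ρ₀)·Δρ/Δz = g·(Δρ/ρ₀)/Δz = 9.81 × 3.213 × 10⁻⁴ / 44 = 7.1635 × 10⁻⁵ s⁻².
N = √(7.1635 × 10⁻⁵) = 8.4637 × 10⁻³ rad s⁻¹ ≈ 8.46 × 10⁻³ rad s⁻¹.

8.46 × 10⁻³ rad s⁻¹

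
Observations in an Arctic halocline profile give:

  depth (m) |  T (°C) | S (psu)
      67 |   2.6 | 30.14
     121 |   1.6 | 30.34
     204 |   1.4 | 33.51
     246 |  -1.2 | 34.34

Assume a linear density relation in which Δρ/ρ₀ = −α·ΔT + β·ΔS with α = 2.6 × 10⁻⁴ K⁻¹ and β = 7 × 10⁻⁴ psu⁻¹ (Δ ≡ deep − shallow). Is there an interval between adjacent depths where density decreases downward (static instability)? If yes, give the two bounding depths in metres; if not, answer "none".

Evaluate Δρ/ρ₀ = −αΔT + βΔS across each adjacent pair:
  67–121 m: −αΔT+βΔS = −(2.6 × 10⁻⁴)(-1.0)+(7 × 10⁻⁴)(+0.20) = 4.0 × 10⁻⁴ → stable
  121–204 m: −αΔT+βΔS = −(2.6 × 10⁻⁴)(-0.2)+(7 × 10⁻⁴)(+3.17) = 2.3 × 10⁻³ → stable
  204–246 m: −αΔT+βΔS = −(2.6 × 10⁻⁴)(-2.6)+(7 × 10⁻⁴)(+0.83) = 1.3 × 10⁻³ → stable
Every interval has Δρ > 0: the column is stably stratified throughout.

none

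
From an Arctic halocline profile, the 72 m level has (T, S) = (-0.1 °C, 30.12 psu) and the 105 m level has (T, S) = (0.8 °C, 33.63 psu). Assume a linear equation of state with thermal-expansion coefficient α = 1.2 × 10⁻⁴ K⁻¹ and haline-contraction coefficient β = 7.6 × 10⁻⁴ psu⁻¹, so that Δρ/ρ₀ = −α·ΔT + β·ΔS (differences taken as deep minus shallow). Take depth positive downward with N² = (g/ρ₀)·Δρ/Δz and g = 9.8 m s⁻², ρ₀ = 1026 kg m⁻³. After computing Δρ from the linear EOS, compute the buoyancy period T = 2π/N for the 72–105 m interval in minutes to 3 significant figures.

ΔT = +0.9 K, ΔS = +3.51 psu (deep − shallow).
Δρ/ρ₀ = −αΔT + βΔS = -1.08 × 10⁻⁴ + 2.6676 × 10⁻³ = 2.5596 × 10⁻³, so Δρ ≈ 2.626 kg m⁻³.
N² = (g/ρ₀)·Δρ/Δz = g·(Δρ/ρ₀)/Δz = 9.8 × 2.5596 × 10⁻³ / 33 = 7.6012 × 10⁻⁴ s⁻².
N = √(7.6012 × 10⁻⁴) = 0.027570 rad s⁻¹ → T = 2π/N = 227.90 s = 3.7983 min ≈ 3.80 min.

3.80 min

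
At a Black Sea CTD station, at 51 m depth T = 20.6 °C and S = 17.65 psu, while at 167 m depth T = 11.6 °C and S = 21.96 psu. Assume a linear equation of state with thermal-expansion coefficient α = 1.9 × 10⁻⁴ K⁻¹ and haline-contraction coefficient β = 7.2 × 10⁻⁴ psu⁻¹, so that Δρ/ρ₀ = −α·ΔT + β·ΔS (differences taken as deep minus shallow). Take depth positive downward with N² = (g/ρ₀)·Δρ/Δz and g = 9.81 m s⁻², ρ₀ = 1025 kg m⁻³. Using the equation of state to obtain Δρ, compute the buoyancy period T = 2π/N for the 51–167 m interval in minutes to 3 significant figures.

5.19 min

ΔT = -9.0 K, ΔS = +4.31 psu (deep − shallow).
Δρ/ρ₀ = −αΔT + βΔS = 1.71 × 10⁻³ + 3.1032 × 10⁻³ = 4.8132 × 10⁻³, so Δρ ≈ 4.934 kg m⁻³.
N² = (g/ρ₀)·Δρ/Δz = g·(Δρ/ρ₀)/Δz = 9.81 × 4.8132 × 10⁻³ / 116 = 4.0705 × 10⁻⁴ s⁻².
N = √(4.0705 × 10⁻⁴) = 0.020175 rad s⁻¹ → T = 2π/N = 311.43 s = 5.1905 min ≈ 5.19 min.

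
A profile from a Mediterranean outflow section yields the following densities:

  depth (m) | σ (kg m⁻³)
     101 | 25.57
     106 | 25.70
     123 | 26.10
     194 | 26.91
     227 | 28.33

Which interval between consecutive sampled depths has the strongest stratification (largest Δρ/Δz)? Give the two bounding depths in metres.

Compute the density gradient over each adjacent pair:
  101–106 m: Δρ/Δz = 0.13/5 = 0.026 kg m⁻⁴
  106–123 m: Δρ/Δz = 0.40/17 = 0.024 kg m⁻⁴
  123–194 m: Δρ/Δz = 0.81/71 = 0.011 kg m⁻⁴
  194–227 m: Δρ/Δz = 1.42/33 = 0.043 kg m⁻⁴
The largest gradient is in the 194–227 m interval — the pycnocline.

194–227 m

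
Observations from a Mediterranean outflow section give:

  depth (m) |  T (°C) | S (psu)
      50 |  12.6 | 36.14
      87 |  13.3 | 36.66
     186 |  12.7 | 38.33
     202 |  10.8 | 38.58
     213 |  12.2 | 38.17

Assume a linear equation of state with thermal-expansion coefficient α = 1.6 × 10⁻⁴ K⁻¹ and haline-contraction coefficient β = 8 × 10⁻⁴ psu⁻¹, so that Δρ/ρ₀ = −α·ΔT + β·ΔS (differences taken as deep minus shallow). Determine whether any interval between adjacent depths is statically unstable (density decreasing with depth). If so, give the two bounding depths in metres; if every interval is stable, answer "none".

202–213 m

Evaluate Δρ/ρ₀ = −αΔT + βΔS across each adjacent pair:
  50–87 m: −αΔT+βΔS = −(1.6 × 10⁻⁴)(+0.7)+(8 × 10⁻⁴)(+0.52) = 3.0 × 10⁻⁴ → stable
  87–186 m: −αΔT+βΔS = −(1.6 × 10⁻⁴)(-0.6)+(8 × 10⁻⁴)(+1.67) = 1.4 × 10⁻³ → stable
  186–202 m: −αΔT+βΔS = −(1.6 × 10⁻⁴)(-1.9)+(8 × 10⁻⁴)(+0.25) = 5.0 × 10⁻⁴ → stable
  202–213 m: −αΔT+βΔS = −(1.6 × 10⁻⁴)(+1.4)+(8 × 10⁻⁴)(-0.41) = -5.5 × 10⁻⁴ → UNSTABLE
The 202–213 m interval has Δρ < 0: lighter water underlies denser water.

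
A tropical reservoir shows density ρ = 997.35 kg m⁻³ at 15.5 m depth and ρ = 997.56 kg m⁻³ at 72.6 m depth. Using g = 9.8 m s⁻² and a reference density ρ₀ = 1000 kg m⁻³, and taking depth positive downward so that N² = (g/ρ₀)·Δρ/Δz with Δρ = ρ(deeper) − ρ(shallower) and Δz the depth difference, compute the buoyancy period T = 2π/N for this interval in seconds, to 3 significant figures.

1.05 × 10³ s

Δρ = 997.56 − 997.35 = 0.21 kg m⁻³ over Δz = 72.6 − 15.5 = 57.1 m.
N² = (9.8/1000) × (0.21/57.1) = 3.6042 × 10⁻⁵ s⁻².
N = √(3.6042 × 10⁻⁵) = 6.0035 × 10⁻³ rad s⁻¹, so T = 2π/N = 1.0466 × 10³ s ≈ 1.05 × 10³ s.
Since Δρ > 0 the layer is stably stratified.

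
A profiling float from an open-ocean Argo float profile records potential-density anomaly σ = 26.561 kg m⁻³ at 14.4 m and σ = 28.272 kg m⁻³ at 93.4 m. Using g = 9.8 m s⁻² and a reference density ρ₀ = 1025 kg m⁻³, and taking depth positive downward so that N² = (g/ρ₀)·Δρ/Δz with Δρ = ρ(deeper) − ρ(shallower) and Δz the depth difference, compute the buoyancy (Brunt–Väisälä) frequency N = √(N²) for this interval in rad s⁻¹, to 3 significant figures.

0.0144 rad s⁻¹

Δρ = 1028.272 − 1026.561 = 1.711 kg m⁻³ over Δz = 93.4 − 14.4 = 79 m.
N² = (9.8/1025) × (1.711/79) = 2.0707 × 10⁻⁴ s⁻².
N = √(2.0707 × 10⁻⁴) = 0.014390 rad s⁻¹ ≈ 0.0144 rad s⁻¹.
A positive N² confirms static stability across the interval.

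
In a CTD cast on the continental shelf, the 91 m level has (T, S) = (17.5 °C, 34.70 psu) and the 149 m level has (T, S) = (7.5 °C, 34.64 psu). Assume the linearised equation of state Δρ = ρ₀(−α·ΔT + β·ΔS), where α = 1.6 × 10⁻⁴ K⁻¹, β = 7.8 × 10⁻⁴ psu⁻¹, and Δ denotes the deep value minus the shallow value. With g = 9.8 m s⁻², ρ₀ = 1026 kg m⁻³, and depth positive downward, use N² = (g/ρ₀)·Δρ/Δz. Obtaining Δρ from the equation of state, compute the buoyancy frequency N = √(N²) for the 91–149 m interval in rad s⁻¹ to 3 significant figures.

ΔT = -10.0 K, ΔS = -0.06 psu (deep − shallow).
Δρ/ρ₀ = −αΔT + βΔS = 1.60 × 10⁻³ − 4.68 × 10⁻⁵ = 1.5532 × 10⁻³, so Δρ ≈ 1.594 kg m⁻³.
N² = (g/ρ₀)·Δρ/Δz = g·(Δρ/ρ₀)/Δz = 9.8 × 1.5532 × 10⁻³ / 58 = 2.6244 × 10⁻⁴ s⁻².
N = √(2.6244 × 10⁻⁴) = 0.016200 rad s⁻¹ ≈ 0.0162 rad s⁻¹.

0.0162 rad s⁻¹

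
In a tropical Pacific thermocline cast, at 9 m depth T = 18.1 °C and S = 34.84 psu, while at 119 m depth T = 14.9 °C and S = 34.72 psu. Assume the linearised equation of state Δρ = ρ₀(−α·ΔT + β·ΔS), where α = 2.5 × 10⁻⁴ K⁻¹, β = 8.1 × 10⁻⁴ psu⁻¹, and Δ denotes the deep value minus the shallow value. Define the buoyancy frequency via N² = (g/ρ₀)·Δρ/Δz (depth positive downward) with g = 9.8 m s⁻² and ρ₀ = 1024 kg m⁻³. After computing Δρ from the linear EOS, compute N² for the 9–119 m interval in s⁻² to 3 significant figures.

ΔT = -3.2 K, ΔS = -0.12 psu (deep − shallow).
Δρ/ρ₀ = −αΔT + βΔS = 8.00 × 10⁻⁴ − 9.72 × 10⁻⁵ = 7.028 × 10⁻⁴, so Δρ ≈ 0.7197 kg m⁻³.
N² = (g/ρ₀)·Δρ/Δz = g·(Δρ/ρ₀)/Δz = 9.8 × 7.028 × 10⁻⁴ / 110 = 6.2613 × 10⁻⁵ s⁻² ≈ 6.26 × 10⁻⁵ s⁻².

6.26 × 10⁻⁵ s⁻²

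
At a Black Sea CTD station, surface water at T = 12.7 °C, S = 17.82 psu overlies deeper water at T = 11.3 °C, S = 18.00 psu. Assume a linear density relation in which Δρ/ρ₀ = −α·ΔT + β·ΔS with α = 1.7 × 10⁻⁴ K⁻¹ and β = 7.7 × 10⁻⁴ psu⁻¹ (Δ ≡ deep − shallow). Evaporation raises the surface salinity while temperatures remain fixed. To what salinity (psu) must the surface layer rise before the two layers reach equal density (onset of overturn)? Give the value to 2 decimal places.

18.31 psu

Neutral buoyancy requires −α(T_deep − T_surf) + β(S_deep − S_surf′) = 0.
S_surf′ = S_deep − (α/β)·ΔT = 18.00 − (1.7 × 10⁻⁴/7.7 × 10⁻⁴)·(-1.4) = 18.3091 psu.
Increase required: 18.3091 − 17.82 = 0.4891 psu.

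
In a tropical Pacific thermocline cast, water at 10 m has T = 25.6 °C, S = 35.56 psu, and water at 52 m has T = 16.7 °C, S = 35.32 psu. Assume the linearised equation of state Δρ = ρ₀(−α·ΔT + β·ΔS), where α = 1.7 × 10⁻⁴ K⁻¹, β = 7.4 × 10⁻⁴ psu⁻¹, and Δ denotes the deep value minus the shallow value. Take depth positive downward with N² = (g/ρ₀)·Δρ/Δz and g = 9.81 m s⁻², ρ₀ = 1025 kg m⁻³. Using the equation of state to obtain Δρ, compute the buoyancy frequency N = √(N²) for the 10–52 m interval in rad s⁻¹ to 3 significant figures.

ΔT = -8.9 K, ΔS = -0.24 psu (deep − shallow).
Δρ/ρ₀ = −αΔT + βΔS = 1.513 × 10⁻³ − 1.776 × 10⁻⁴ = 1.3354 × 10⁻³, so Δρ ≈ 1.369 kg m⁻³.
N² = (g/ρ₀)·Δρ/Δz = g·(Δρ/ρ₀)/Δz = 9.81 × 1.3354 × 10⁻³ / 42 = 3.1191 × 10⁻⁴ s⁻².
N = √(3.1191 × 10⁻⁴) = 0.017661 rad s⁻¹ ≈ 0.0177 rad s⁻¹.

0.0177 rad s⁻¹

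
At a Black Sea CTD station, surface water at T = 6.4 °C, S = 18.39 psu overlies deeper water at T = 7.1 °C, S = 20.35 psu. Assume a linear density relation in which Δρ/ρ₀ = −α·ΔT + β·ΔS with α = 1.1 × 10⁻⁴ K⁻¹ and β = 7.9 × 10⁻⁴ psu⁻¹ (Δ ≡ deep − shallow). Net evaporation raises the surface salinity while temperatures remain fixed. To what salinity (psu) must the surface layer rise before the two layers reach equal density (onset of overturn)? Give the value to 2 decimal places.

20.25 psu

Neutral buoyancy requires −α(T_deep − T_surf) + β(S_deep − S_surf′) = 0.
S_surf′ = S_deep − (α/β)·ΔT = 20.35 − (1.1 × 10⁻⁴/7.9 × 10⁻⁴)·(+0.7) = 20.2525 psu.
Increase required: 20.2525 − 18.39 = 1.8625 psu.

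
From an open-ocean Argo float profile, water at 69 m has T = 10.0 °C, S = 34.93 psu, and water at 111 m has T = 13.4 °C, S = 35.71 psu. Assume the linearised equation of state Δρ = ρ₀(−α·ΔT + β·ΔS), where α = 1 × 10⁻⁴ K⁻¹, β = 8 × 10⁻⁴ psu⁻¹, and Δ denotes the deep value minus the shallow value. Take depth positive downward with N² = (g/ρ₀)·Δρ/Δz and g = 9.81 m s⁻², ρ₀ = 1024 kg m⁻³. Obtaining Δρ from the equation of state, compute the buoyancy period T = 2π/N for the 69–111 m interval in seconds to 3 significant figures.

ΔT = +3.4 K, ΔS = +0.78 psu (deep − shallow).
Δρ/ρ₀ = −αΔT + βΔS = -3.40 × 10⁻⁴ + 6.24 × 10⁻⁴ = 2.84 × 10⁻⁴, so Δρ ≈ 0.2908 kg m⁻³.
N² = (g/ρ₀)·Δρ/Δz = g·(Δρ/ρ₀)/Δz = 9.81 × 2.84 × 10⁻⁴ / 42 = 6.6334 × 10⁻⁵ s⁻².
N = √(6.6334 × 10⁻⁵) = 8.1446 × 10⁻³ rad s⁻¹ → T = 2π/N = 771.45 s ≈ 771 s.

771 s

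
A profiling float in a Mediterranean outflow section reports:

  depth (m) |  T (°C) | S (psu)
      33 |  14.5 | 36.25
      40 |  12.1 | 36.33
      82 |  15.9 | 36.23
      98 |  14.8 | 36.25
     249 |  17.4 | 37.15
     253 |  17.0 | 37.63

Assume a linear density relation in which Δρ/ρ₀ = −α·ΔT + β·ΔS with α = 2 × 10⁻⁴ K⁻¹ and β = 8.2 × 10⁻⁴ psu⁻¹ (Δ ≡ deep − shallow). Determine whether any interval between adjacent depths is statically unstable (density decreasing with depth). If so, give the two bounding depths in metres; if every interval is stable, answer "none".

40–82 m

Evaluate Δρ/ρ₀ = −αΔT + βΔS across each adjacent pair:
  33–40 m: −αΔT+βΔS = −(2 × 10⁻⁴)(-2.4)+(8.2 × 10⁻⁴)(+0.08) = 5.5 × 10⁻⁴ → stable
  40–82 m: −αΔT+βΔS = −(2 × 10⁻⁴)(+3.8)+(8.2 × 10⁻⁴)(-0.10) = -8.4 × 10⁻⁴ → UNSTABLE
  82–98 m: −αΔT+βΔS = −(2 × 10⁻⁴)(-1.1)+(8.2 × 10⁻⁴)(+0.02) = 2.4 × 10⁻⁴ → stable
  98–249 m: −αΔT+βΔS = −(2 × 10⁻⁴)(+2.6)+(8.2 × 10⁻⁴)(+0.90) = 2.2 × 10⁻⁴ → stable
  249–253 m: −αΔT+βΔS = −(2 × 10⁻⁴)(-0.4)+(8.2 × 10⁻⁴)(+0.48) = 4.7 × 10⁻⁴ → stable
The 40–82 m interval has Δρ < 0: lighter water underlies denser water.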